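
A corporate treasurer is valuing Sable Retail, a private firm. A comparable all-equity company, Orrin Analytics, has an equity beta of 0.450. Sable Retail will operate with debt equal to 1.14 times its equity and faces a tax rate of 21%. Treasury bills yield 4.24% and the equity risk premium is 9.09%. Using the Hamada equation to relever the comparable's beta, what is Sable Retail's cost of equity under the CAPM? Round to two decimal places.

β_L = β_U × [1 + (1 − t)(D/E)] = 0.450 × [1 + (1 − 0.21) × 1.14]
    = 0.450 × [1 + 0.79 × 1.14] = 0.450 × 1.9006 = 0.8553
E(R) = R_f + β_L × MRP = 4.24% + 0.8553 × 9.09% = 12.01%

12.01%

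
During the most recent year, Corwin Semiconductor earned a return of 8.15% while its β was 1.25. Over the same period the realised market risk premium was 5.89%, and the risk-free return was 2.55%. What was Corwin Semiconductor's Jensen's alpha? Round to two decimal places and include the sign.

-1.76%

CAPM benchmark = R_f + β(R_m − R_f) = 2.55% + 1.25 × 5.89% = 9.9125%
α = actual − benchmark = 8.15% − 9.9125% = -1.76%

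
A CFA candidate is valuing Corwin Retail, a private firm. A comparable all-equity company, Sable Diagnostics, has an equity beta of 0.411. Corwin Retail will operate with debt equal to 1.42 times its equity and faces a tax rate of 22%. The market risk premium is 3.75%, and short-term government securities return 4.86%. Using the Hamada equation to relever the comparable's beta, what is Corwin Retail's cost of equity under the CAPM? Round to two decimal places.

β_L = β_U × [1 + (1 − t)(D/E)] = 0.411 × [1 + (1 − 0.22) × 1.42]
    = 0.411 × [1 + 0.78 × 1.42] = 0.411 × 2.1076 = 0.8662
E(R) = R_f + β_L × MRP = 4.86% + 0.8662 × 3.75% = 8.11%

8.11%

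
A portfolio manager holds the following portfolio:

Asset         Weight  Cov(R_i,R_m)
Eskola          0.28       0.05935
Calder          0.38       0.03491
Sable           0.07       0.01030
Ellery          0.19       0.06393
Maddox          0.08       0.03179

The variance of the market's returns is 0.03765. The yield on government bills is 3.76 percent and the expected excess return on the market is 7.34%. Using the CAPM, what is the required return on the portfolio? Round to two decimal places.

12.59%

β_Eskola = 0.05935 / 0.03765 = 1.5764
β_Calder = 0.03491 / 0.03765 = 0.9272
β_Sable = 0.01030 / 0.03765 = 0.2736
β_Ellery = 0.06393 / 0.03765 = 1.6980
β_Maddox = 0.03179 / 0.03765 = 0.8444
β_P = Σ w_i β_i = 0.28×1.5764 + 0.38×0.9272 + 0.07×0.2736 + 0.19×1.6980 + 0.08×0.8444 = 1.2031
E(R_P) = R_f + β_P × MRP = 3.76% + 1.2031 × 7.34% = 12.59%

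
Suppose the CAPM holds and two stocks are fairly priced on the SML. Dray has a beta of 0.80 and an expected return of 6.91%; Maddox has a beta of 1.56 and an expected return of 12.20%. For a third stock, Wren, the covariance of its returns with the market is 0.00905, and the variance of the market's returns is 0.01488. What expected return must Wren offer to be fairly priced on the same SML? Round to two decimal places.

MRP = (12.20% − 6.91%) / (1.56 − 0.80) = 6.9605%
R_f = 6.91% − 0.80 × 6.9605% = 1.3416%
β_Wren = Cov / Var(R_m) = 0.00905 / 0.01488 = 0.6082
E(R_Wren) = R_f + β × MRP = 1.3416% + 0.6082 × 6.9605% = 5.57%

5.57%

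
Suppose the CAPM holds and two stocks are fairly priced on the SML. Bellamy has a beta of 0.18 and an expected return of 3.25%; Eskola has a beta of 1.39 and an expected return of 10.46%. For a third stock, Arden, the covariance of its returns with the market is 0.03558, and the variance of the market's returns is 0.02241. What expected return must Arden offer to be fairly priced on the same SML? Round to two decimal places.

11.64%

MRP = (10.46% − 3.25%) / (1.39 − 0.18) = 5.9587%
R_f = 3.25% − 0.18 × 5.9587% = 2.1774%
β_Arden = Cov / Var(R_m) = 0.03558 / 0.02241 = 1.5877
E(R_Arden) = R_f + β × MRP = 2.1774% + 1.5877 × 5.9587% = 11.64%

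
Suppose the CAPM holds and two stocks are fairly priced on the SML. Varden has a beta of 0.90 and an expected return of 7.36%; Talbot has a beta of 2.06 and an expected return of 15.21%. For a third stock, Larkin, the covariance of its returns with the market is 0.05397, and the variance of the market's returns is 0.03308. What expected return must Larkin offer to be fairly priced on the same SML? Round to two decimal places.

MRP = (15.21% − 7.36%) / (2.06 − 0.90) = 6.7672%
R_f = 7.36% − 0.90 × 6.7672% = 1.2695%
β_Larkin = Cov / Var(R_m) = 0.05397 / 0.03308 = 1.6315
E(R_Larkin) = R_f + β × MRP = 1.2695% + 1.6315 × 6.7672% = 12.31%

12.31%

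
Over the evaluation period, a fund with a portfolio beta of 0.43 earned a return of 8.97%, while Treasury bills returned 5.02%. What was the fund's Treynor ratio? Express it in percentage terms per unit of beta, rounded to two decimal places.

Treynor = (R_P − R_f) / β_P = (8.97% − 5.02%) / 0.4300 = 3.95% / 0.4300 = 9.19%

9.19%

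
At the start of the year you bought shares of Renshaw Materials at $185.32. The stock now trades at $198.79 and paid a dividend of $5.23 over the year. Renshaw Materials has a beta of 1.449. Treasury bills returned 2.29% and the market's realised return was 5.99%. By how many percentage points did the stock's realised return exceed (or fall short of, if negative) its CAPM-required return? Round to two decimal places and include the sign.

Realised HPR = (P1 + D1 − P0) / P0 = (198.79 + 5.23 − 185.32) / 185.32 = 18.70 / 185.32 = 10.0907%
MRP = 5.99% − 2.29% = 3.70%
CAPM required = R_f + β·MRP = 2.29% + 1.449 × 3.70% = 7.65130%
α = realised − required = 10.0907% − 7.65130% = +2.44%

+2.44%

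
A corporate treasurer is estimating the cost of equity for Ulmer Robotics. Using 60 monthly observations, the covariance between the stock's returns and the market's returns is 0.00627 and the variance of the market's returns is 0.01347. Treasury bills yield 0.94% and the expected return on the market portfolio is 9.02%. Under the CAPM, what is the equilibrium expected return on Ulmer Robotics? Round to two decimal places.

β = Cov(R_i, R_m) / Var(R_m) = 0.00627 / 0.01347 = 0.4655
MRP = 9.02% − 0.94% = 8.08%
E(R) = R_f + β × MRP = 0.94% + 0.4655 × 8.08% = 4.70%

4.70%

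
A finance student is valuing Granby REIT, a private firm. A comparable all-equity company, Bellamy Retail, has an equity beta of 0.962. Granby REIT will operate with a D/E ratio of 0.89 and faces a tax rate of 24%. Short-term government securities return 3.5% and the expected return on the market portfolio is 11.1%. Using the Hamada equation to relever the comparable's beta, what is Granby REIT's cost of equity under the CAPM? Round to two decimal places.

β_L = β_U × [1 + (1 − t)(D/E)] = 0.962 × [1 + (1 − 0.24) × 0.89]
    = 0.962 × [1 + 0.76 × 0.89] = 0.962 × 1.6764 = 1.6127
MRP = 11.1% − 3.5% = 7.60%
E(R) = R_f + β_L × MRP = 3.5% + 1.6127 × 7.6% = 15.76%

15.76%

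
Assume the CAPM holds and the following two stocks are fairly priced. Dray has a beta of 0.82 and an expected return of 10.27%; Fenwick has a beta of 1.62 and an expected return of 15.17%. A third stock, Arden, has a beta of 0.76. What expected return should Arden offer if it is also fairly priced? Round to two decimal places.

9.90%

MRP (SML slope) = (15.17% − 10.27%) / (1.62 − 0.82) = 4.90% / 0.80 = 6.1250%
R_f (intercept) = 10.27% − 0.82 × 6.1250% = 5.2475%
E(R_Arden) = R_f + β × MRP = 5.2475% + 0.76 × 6.1250% = 9.90%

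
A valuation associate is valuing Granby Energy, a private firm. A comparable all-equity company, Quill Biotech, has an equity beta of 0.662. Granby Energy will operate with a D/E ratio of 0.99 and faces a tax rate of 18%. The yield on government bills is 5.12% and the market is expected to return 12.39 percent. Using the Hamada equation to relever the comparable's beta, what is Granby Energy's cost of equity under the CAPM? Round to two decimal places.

13.84%

β_L = β_U × [1 + (1 − t)(D/E)] = 0.662 × [1 + (1 − 0.18) × 0.99]
    = 0.662 × [1 + 0.82 × 0.99] = 0.662 × 1.8118 = 1.1994
MRP = 12.39% − 5.12% = 7.27%
E(R) = R_f + β_L × MRP = 5.12% + 1.1994 × 7.27% = 13.84%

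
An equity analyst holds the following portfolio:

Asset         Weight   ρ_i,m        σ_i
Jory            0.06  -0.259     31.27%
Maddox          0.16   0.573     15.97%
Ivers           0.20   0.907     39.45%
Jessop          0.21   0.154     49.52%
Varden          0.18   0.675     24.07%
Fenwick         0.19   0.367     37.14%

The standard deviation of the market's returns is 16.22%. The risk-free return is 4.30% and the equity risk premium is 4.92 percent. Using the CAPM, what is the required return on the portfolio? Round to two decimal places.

β_Jory = -0.259 × 31.27% / 16.22% = -0.4993
β_Maddox = 0.573 × 15.97% / 16.22% = 0.5642
β_Ivers = 0.907 × 39.45% / 16.22% = 2.2060
β_Jessop = 0.154 × 49.52% / 16.22% = 0.4702
β_Varden = 0.675 × 24.07% / 16.22% = 1.0017
β_Fenwick = 0.367 × 37.14% / 16.22% = 0.8403
β_P = Σ w_i β_i = 0.06×-0.4993 + 0.16×0.5642 + 0.20×2.2060 + 0.21×0.4702 + 0.18×1.0017 + 0.19×0.8403 = 0.9402
E(R_P) = R_f + β_P × MRP = 4.30% + 0.9402 × 4.92% = 8.93%

8.93%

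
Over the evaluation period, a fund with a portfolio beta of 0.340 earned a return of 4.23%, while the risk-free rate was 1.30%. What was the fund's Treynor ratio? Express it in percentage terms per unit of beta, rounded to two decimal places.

Treynor = (R_P − R_f) / β_P = (4.23% − 1.30%) / 0.3400 = 2.93% / 0.3400 = 8.62%

8.62%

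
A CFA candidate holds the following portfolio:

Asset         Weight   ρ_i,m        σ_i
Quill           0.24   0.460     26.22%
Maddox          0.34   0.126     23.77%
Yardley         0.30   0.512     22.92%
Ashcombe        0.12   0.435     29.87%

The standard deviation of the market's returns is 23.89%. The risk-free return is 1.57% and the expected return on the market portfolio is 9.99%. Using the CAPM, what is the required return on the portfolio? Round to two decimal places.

4.74%

β_Quill = 0.460 × 26.22% / 23.89% = 0.5049
β_Maddox = 0.126 × 23.77% / 23.89% = 0.1254
β_Yardley = 0.512 × 22.92% / 23.89% = 0.4912
β_Ashcombe = 0.435 × 29.87% / 23.89% = 0.5439
β_P = Σ w_i β_i = 0.24×0.5049 + 0.34×0.1254 + 0.30×0.4912 + 0.12×0.5439 = 0.3764
MRP = 9.99% − 1.57% = 8.42%
E(R_P) = R_f + β_P × MRP = 1.57% + 0.3764 × 8.42% = 4.74%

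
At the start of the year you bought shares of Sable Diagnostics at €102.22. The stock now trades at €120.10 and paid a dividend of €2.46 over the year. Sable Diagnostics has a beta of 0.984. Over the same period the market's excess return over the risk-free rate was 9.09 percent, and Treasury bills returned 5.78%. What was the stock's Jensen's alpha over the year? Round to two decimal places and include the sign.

Realised HPR = (P1 + D1 − P0) / P0 = (120.10 + 2.46 − 102.22) / 102.22 = 20.34 / 102.22 = 19.8983%
CAPM required = R_f + β·MRP = 5.78% + 0.984 × 9.09% = 14.72456%
α = realised − required = 19.8983% − 14.72456% = +5.17%

+5.17%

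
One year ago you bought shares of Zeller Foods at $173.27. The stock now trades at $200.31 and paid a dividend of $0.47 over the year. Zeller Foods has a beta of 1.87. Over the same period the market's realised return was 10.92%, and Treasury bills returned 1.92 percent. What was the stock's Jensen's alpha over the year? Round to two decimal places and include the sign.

Realised HPR = (P1 + D1 − P0) / P0 = (200.31 + 0.47 − 173.27) / 173.27 = 27.51 / 173.27 = 15.8770%
MRP = 10.92% − 1.92% = 9.00%
CAPM required = R_f + β·MRP = 1.92% + 1.87 × 9.00% = 18.7500%
α = realised − required = 15.8770% − 18.7500% = -2.87%

-2.87%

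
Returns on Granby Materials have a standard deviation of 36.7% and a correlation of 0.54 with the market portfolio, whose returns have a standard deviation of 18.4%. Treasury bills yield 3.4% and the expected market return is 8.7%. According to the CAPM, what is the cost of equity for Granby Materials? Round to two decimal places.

9.11%

β = ρ × σ_i / σ_m = 0.54 × 36.7% / 18.4% = 1.0771
MRP = 8.7% − 3.4% = 5.30%
E(R) = 3.4% + 1.0771 × 5.3% = 9.11%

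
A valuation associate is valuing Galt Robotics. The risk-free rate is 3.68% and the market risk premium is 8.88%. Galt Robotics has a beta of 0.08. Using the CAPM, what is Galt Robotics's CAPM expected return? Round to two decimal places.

E(R) = R_f + β × MRP = 3.68% + 0.08 × 8.88% = 4.39%

4.39%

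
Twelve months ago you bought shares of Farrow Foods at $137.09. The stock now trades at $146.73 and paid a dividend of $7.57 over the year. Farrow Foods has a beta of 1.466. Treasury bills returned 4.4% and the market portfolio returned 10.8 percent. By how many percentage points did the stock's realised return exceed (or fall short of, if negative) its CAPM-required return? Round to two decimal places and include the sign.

Realised HPR = (P1 + D1 − P0) / P0 = (146.73 + 7.57 − 137.09) / 137.09 = 17.21 / 137.09 = 12.5538%
MRP = 10.8% − 4.4% = 6.40%
CAPM required = R_f + β·MRP = 4.4% + 1.466 × 6.4% = 13.7824%
α = realised − required = 12.5538% − 13.7824% = -1.23%

-1.23%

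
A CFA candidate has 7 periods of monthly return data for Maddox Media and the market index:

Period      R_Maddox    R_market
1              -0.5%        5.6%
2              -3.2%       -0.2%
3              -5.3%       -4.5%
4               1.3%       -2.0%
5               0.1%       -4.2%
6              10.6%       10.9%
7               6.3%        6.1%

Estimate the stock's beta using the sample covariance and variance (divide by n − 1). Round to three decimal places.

0.749

Mean R_i = (-0.5 − 3.2 − 5.3 + 1.3 + 0.1 + 10.6 + 6.3) / 7 = 1.3286%
Mean R_m = (5.6 − 0.2 − 4.5 − 2.0 − 4.2 + 10.9 + 6.1) / 7 = 1.6714%
Σ(R_i − R̄_i)(R_m − R̄_m) = 157.0957  ⇒  Cov = 157.0957 / 6 = 26.1826
Σ(R_m − R̄_m)² = 209.7543  ⇒  Var(R_m) = 209.7543 / 6 = 34.9591
β = Cov / Var(R_m) = 26.1826 / 34.9591 = 0.7489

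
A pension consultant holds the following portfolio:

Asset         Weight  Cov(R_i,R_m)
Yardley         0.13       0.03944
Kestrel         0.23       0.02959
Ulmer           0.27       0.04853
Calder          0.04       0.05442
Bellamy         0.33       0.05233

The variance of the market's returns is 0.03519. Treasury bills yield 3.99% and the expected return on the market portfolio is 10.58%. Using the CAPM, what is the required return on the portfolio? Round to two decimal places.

12.32%

β_Yardley = 0.03944 / 0.03519 = 1.1208
β_Kestrel = 0.02959 / 0.03519 = 0.8409
β_Ulmer = 0.04853 / 0.03519 = 1.3791
β_Calder = 0.05442 / 0.03519 = 1.5465
β_Bellamy = 0.05233 / 0.03519 = 1.4871
β_P = Σ w_i β_i = 0.13×1.1208 + 0.23×0.8409 + 0.27×1.3791 + 0.04×1.5465 + 0.33×1.4871 = 1.2641
MRP = 10.58% − 3.99% = 6.59%
E(R_P) = R_f + β_P × MRP = 3.99% + 1.2641 × 6.59% = 12.32%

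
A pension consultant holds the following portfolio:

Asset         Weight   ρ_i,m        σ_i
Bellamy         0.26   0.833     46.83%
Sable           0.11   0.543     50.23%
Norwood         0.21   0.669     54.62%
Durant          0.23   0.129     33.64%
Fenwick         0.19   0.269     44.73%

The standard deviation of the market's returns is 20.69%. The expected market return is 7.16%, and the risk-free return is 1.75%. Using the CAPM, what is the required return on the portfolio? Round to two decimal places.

β_Bellamy = 0.833 × 46.83% / 20.69% = 1.8854
β_Sable = 0.543 × 50.23% / 20.69% = 1.3183
β_Norwood = 0.669 × 54.62% / 20.69% = 1.7661
β_Durant = 0.129 × 33.64% / 20.69% = 0.2097
β_Fenwick = 0.269 × 44.73% / 20.69% = 0.5816
β_P = Σ w_i β_i = 0.26×1.8854 + 0.11×1.3183 + 0.21×1.7661 + 0.23×0.2097 + 0.19×0.5816 = 1.1648
MRP = 7.16% − 1.75% = 5.41%
E(R_P) = R_f + β_P × MRP = 1.75% + 1.1648 × 5.41% = 8.05%

8.05%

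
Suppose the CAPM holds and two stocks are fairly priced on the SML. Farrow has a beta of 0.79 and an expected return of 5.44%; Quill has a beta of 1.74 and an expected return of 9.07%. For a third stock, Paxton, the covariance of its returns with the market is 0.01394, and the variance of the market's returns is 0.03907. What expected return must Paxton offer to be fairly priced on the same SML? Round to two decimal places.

MRP = (9.07% − 5.44%) / (1.74 − 0.79) = 3.8211%
R_f = 5.44% − 0.79 × 3.8211% = 2.4213%
β_Paxton = Cov / Var(R_m) = 0.01394 / 0.03907 = 0.3568
E(R_Paxton) = R_f + β × MRP = 2.4213% + 0.3568 × 3.8211% = 3.78%

3.78%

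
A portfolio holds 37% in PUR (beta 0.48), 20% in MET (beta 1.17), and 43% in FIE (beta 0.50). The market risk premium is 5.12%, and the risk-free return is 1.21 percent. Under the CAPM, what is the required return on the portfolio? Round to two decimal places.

β_P = Σ w_i β_i = 0.37×0.48 + 0.20×1.17 + 0.43×0.50 = 0.6266
E(R_P) = R_f + β_P × MRP = 1.21% + 0.6266 × 5.12% = 4.42%

4.42%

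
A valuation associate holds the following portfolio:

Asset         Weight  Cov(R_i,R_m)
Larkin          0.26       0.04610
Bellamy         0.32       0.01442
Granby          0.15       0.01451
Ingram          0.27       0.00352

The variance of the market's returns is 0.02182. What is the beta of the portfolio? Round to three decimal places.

β_Larkin = 0.04610 / 0.02182 = 2.1127
β_Bellamy = 0.01442 / 0.02182 = 0.6609
β_Granby = 0.01451 / 0.02182 = 0.6650
β_Ingram = 0.00352 / 0.02182 = 0.1613
β_P = Σ w_i β_i = 0.26×2.1127 + 0.32×0.6609 + 0.15×0.6650 + 0.27×0.1613 = 0.9041

0.904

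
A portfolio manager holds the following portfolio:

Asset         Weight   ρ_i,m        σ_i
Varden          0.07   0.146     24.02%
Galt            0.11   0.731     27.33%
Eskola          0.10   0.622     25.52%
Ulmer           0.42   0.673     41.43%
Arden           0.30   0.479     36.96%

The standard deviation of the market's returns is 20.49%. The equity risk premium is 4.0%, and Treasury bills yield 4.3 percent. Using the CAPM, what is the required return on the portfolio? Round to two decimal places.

β_Varden = 0.146 × 24.02% / 20.49% = 0.1712
β_Galt = 0.731 × 27.33% / 20.49% = 0.9750
β_Eskola = 0.622 × 25.52% / 20.49% = 0.7747
β_Ulmer = 0.673 × 41.43% / 20.49% = 1.3608
β_Arden = 0.479 × 36.96% / 20.49% = 0.8640
β_P = Σ w_i β_i = 0.07×0.1712 + 0.11×0.9750 + 0.10×0.7747 + 0.42×1.3608 + 0.30×0.8640 = 1.0274
E(R_P) = R_f + β_P × MRP = 4.3% + 1.0274 × 4.0% = 8.41%

8.41%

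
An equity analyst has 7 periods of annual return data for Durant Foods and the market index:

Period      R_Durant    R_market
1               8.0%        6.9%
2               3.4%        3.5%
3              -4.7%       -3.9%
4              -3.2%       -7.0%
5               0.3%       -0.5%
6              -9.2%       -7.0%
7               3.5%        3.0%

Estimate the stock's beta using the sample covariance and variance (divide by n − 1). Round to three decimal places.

1.014

Mean R_i = (8.0 + 3.4 − 4.7 − 3.2 + 0.3 − 9.2 + 3.5) / 7 = -0.2714%
Mean R_m = (6.9 + 3.5 − 3.9 − 7.0 − 0.5 − 7.0 + 3.0) / 7 = -0.7143%
Σ(R_i − R̄_i)(R_m − R̄_m) = 181.2229  ⇒  Cov = 181.2229 / 6 = 30.2038
Σ(R_m − R̄_m)² = 178.7486  ⇒  Var(R_m) = 178.7486 / 6 = 29.7914
β = Cov / Var(R_m) = 30.2038 / 29.7914 = 1.0138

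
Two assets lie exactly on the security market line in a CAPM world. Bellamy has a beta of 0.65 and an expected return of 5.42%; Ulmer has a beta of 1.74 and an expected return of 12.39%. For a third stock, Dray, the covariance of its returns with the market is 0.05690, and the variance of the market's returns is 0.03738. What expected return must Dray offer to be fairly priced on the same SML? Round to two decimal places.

MRP = (12.39% − 5.42%) / (1.74 − 0.65) = 6.3945%
R_f = 5.42% − 0.65 × 6.3945% = 1.2636%
β_Dray = Cov / Var(R_m) = 0.05690 / 0.03738 = 1.5222
E(R_Dray) = R_f + β × MRP = 1.2636% + 1.5222 × 6.3945% = 11.00%

11.00%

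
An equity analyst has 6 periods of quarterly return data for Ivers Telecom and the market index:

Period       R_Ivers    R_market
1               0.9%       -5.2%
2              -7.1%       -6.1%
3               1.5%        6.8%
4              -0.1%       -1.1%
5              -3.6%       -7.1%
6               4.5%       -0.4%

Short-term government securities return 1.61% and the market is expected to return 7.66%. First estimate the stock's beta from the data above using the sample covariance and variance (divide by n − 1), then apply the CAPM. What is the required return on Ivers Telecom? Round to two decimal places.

4.52%

Mean R_i = (0.9 − 7.1 + 1.5 − 0.1 − 3.6 + 4.5) / 6 = -0.6500%
Mean R_m = (-5.2 − 6.1 + 6.8 − 1.1 − 7.1 − 0.4) / 6 = -2.1833%
Σ(R_i − R̄_i)(R_m − R̄_m) = 64.1850  ⇒  Cov = 64.1850 / 5 = 12.8370
Σ(R_m − R̄_m)² = 133.6683  ⇒  Var(R_m) = 133.6683 / 5 = 26.7337
β = Cov / Var(R_m) = 12.8370 / 26.7337 = 0.4802
MRP = 7.66% − 1.61% = 6.05%
E(R) = R_f + β × MRP = 1.61% + 0.4802 × 6.05% = 4.52%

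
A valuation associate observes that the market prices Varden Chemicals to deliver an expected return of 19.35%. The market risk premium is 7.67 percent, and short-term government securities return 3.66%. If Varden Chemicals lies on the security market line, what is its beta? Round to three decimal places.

2.046

β = (E(R) − R_f) / MRP = (19.35% − 3.66%) / 7.67% = 15.69% / 7.67% = 2.046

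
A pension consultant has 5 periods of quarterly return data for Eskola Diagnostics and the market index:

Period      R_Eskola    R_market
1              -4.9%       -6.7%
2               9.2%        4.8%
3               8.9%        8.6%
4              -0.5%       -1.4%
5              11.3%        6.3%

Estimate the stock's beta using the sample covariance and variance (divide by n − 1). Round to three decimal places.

Mean R_i = (-4.9 + 9.2 + 8.9 − 0.5 + 11.3) / 5 = 4.8000%
Mean R_m = (-6.7 + 4.8 + 8.6 − 1.4 + 6.3) / 5 = 2.3200%
Σ(R_i − R̄_i)(R_m − R̄_m) = 169.7400  ⇒  Cov = 169.7400 / 4 = 42.4350
Σ(R_m − R̄_m)² = 156.6280  ⇒  Var(R_m) = 156.6280 / 4 = 39.1570
β = Cov / Var(R_m) = 42.4350 / 39.1570 = 1.0837

1.084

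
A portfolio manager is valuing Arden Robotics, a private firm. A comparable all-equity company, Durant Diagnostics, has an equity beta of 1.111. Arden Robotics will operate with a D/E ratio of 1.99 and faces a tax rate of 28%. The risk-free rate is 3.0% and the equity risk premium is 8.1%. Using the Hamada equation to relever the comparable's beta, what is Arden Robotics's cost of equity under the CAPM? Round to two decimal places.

β_L = β_U × [1 + (1 − t)(D/E)] = 1.111 × [1 + (1 − 0.28) × 1.99]
    = 1.111 × [1 + 0.72 × 1.99] = 1.111 × 2.4328 = 2.7028
E(R) = R_f + β_L × MRP = 3.0% + 2.7028 × 8.1% = 24.89%

24.89%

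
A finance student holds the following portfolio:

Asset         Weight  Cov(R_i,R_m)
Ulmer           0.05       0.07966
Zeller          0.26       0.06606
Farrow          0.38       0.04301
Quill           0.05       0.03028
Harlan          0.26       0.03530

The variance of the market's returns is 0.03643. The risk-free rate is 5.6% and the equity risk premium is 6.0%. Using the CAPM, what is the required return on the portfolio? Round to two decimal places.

β_Ulmer = 0.07966 / 0.03643 = 2.1867
β_Zeller = 0.06606 / 0.03643 = 1.8133
β_Farrow = 0.04301 / 0.03643 = 1.1806
β_Quill = 0.03028 / 0.03643 = 0.8312
β_Harlan = 0.03530 / 0.03643 = 0.9690
β_P = Σ w_i β_i = 0.05×2.1867 + 0.26×1.8133 + 0.38×1.1806 + 0.05×0.8312 + 0.26×0.9690 = 1.3229
E(R_P) = R_f + β_P × MRP = 5.6% + 1.3229 × 6.0% = 13.54%

13.54%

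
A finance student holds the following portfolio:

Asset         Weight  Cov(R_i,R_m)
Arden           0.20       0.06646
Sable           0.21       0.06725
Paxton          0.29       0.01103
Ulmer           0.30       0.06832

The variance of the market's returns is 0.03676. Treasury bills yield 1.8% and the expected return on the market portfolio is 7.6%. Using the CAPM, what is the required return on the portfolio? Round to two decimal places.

9.86%

β_Arden = 0.06646 / 0.03676 = 1.8079
β_Sable = 0.06725 / 0.03676 = 1.8294
β_Paxton = 0.01103 / 0.03676 = 0.3001
β_Ulmer = 0.06832 / 0.03676 = 1.8585
β_P = Σ w_i β_i = 0.20×1.8079 + 0.21×1.8294 + 0.29×0.3001 + 0.30×1.8585 = 1.3903
MRP = 7.6% − 1.8% = 5.80%
E(R_P) = R_f + β_P × MRP = 1.8% + 1.3903 × 5.8% = 9.86%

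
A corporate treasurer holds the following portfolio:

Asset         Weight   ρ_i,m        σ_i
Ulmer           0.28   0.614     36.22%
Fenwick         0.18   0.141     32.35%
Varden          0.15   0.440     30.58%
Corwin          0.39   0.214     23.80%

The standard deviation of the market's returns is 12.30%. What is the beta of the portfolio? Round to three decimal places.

β_Ulmer = 0.614 × 36.22% / 12.30% = 1.8081
β_Fenwick = 0.141 × 32.35% / 12.30% = 0.3708
β_Varden = 0.440 × 30.58% / 12.30% = 1.0939
β_Corwin = 0.214 × 23.80% / 12.30% = 0.4141
β_P = Σ w_i β_i = 0.28×1.8081 + 0.18×0.3708 + 0.15×1.0939 + 0.39×0.4141 = 0.8986

0.899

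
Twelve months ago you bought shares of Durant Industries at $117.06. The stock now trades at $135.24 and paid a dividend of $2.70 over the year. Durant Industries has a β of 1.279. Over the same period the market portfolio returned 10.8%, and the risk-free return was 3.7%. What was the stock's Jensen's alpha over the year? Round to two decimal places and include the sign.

Realised HPR = (P1 + D1 − P0) / P0 = (135.24 + 2.70 − 117.06) / 117.06 = 20.88 / 117.06 = 17.8370%
MRP = 10.8% − 3.7% = 7.10%
CAPM required = R_f + β·MRP = 3.7% + 1.279 × 7.1% = 12.7809%
α = realised − required = 17.8370% − 12.7809% = +5.06%

+5.06%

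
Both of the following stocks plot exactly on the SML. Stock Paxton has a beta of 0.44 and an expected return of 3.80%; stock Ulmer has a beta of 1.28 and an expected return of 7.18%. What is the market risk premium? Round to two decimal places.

Both satisfy E(R) = R_f + β·MRP, so the slope of the SML is
MRP = (7.18% − 3.80%) / (1.28 − 0.44) = 3.38% / 0.84 = 4.0238%

4.02%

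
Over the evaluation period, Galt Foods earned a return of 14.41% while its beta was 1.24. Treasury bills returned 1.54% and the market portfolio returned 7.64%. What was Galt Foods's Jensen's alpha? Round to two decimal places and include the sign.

+5.31%

Market excess return = 7.64% − 1.54% = 6.10%
CAPM benchmark = R_f + β(R_m − R_f) = 1.54% + 1.24 × 6.10% = 9.1040%
α = actual − benchmark = 14.41% − 9.1040% = +5.31%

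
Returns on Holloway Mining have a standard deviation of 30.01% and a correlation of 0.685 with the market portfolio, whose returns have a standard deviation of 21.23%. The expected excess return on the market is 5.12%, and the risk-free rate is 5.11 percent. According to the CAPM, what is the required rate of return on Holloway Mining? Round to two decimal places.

β = ρ × σ_i / σ_m = 0.685 × 30.01% / 21.23% = 0.9683
E(R) = 5.11% + 0.9683 × 5.12% = 10.07%

10.07%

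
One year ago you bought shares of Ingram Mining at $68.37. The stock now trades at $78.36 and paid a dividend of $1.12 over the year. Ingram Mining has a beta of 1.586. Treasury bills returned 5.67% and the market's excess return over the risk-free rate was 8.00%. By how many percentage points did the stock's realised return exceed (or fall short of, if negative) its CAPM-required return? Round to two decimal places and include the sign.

Realised HPR = (P1 + D1 − P0) / P0 = (78.36 + 1.12 − 68.37) / 68.37 = 11.11 / 68.37 = 16.2498%
CAPM required = R_f + β·MRP = 5.67% + 1.586 × 8.00% = 18.35800%
α = realised − required = 16.2498% − 18.35800% = -2.11%

-2.11%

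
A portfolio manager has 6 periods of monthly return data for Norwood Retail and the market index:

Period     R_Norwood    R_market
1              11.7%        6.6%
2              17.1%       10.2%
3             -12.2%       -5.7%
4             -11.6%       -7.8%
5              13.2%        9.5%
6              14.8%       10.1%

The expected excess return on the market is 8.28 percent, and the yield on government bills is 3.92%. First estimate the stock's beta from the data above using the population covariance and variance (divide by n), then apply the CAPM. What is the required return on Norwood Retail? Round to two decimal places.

Mean R_i = (11.7 + 17.1 − 12.2 − 11.6 + 13.2 + 14.8) / 6 = 5.5000%
Mean R_m = (6.6 + 10.2 − 5.7 − 7.8 + 9.5 + 10.1) / 6 = 3.8167%
Σ(R_i − R̄_i)(R_m − R̄_m) = 560.5900  ⇒  Cov = 560.5900 / 6 = 93.4317
Σ(R_m − R̄_m)² = 345.7883  ⇒  Var(R_m) = 345.7883 / 6 = 57.6314
β = Cov / Var(R_m) = 93.4317 / 57.6314 = 1.6212
E(R) = R_f + β × MRP = 3.92% + 1.6212 × 8.28% = 17.34%

17.34%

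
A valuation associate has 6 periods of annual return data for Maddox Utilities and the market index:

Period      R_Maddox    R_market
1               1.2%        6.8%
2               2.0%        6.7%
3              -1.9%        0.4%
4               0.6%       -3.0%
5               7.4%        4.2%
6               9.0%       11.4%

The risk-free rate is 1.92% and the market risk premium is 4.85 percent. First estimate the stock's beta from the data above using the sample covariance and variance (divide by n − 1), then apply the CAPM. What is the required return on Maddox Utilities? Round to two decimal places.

4.58%

Mean R_i = (1.2 + 2.0 − 1.9 + 0.6 + 7.4 + 9.0) / 6 = 3.0500%
Mean R_m = (6.8 + 6.7 + 0.4 − 3.0 + 4.2 + 11.4) / 6 = 4.4167%
Σ(R_i − R̄_i)(R_m − R̄_m) = 71.8550  ⇒  Cov = 71.8550 / 5 = 14.3710
Σ(R_m − R̄_m)² = 130.8483  ⇒  Var(R_m) = 130.8483 / 5 = 26.1697
β = Cov / Var(R_m) = 14.3710 / 26.1697 = 0.5491
E(R) = R_f + β × MRP = 1.92% + 0.5491 × 4.85% = 4.58%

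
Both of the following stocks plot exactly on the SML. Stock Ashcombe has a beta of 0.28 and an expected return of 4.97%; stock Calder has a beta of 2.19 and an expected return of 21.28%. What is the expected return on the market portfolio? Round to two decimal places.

Both satisfy E(R) = R_f + β·MRP, so the slope of the SML is
MRP = (21.28% − 4.97%) / (2.19 − 0.28) = 16.31% / 1.91 = 8.5393%
R_f = E(R_Ashcombe) − β_Ashcombe·MRP = 4.97% − 0.28 × 8.5393% = 2.5790%
E(R_m) = R_f + MRP = 2.5790% + 8.5393% = 11.12%

11.12%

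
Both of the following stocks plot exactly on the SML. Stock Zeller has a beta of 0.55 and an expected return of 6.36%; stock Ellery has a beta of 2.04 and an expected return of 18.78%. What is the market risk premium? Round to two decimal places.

Both satisfy E(R) = R_f + β·MRP, so the slope of the SML is
MRP = (18.78% − 6.36%) / (2.04 − 0.55) = 12.42% / 1.49 = 8.3356%

8.34%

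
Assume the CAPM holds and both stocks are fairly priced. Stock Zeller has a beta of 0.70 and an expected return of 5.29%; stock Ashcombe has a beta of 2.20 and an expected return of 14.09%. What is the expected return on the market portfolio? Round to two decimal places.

7.05%

Both satisfy E(R) = R_f + β·MRP, so the slope of the SML is
MRP = (14.09% − 5.29%) / (2.20 − 0.70) = 8.80% / 1.50 = 5.8667%
R_f = E(R_Zeller) − β_Zeller·MRP = 5.29% − 0.70 × 5.8667% = 1.1833%
E(R_m) = R_f + MRP = 1.1833% + 5.8667% = 7.05%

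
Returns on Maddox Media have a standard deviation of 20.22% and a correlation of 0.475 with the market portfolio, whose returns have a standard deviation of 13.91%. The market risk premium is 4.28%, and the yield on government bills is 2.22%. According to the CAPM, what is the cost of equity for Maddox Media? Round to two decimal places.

5.18%

β = ρ × σ_i / σ_m = 0.475 × 20.22% / 13.91% = 0.6905
E(R) = 2.22% + 0.6905 × 4.28% = 5.18%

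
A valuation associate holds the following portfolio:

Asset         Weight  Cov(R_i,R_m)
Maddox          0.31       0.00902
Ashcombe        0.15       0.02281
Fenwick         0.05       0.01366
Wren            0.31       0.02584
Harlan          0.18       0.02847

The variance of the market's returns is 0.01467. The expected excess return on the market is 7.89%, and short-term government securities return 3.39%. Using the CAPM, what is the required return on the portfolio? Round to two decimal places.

14.17%

β_Maddox = 0.00902 / 0.01467 = 0.6149
β_Ashcombe = 0.02281 / 0.01467 = 1.5549
β_Fenwick = 0.01366 / 0.01467 = 0.9312
β_Wren = 0.02584 / 0.01467 = 1.7614
β_Harlan = 0.02847 / 0.01467 = 1.9407
β_P = Σ w_i β_i = 0.31×0.6149 + 0.15×1.5549 + 0.05×0.9312 + 0.31×1.7614 + 0.18×1.9407 = 1.3658
E(R_P) = R_f + β_P × MRP = 3.39% + 1.3658 × 7.89% = 14.17%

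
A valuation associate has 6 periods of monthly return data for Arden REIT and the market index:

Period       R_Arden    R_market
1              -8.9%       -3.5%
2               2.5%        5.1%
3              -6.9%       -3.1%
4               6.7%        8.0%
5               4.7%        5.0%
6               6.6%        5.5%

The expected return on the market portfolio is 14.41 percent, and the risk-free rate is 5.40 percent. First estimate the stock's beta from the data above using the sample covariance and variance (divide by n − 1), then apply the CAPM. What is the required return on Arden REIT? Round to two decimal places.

17.93%

Mean R_i = (-8.9 + 2.5 − 6.9 + 6.7 + 4.7 + 6.6) / 6 = 0.7833%
Mean R_m = (-3.5 + 5.1 − 3.1 + 8.0 + 5.0 + 5.5) / 6 = 2.8333%
Σ(R_i − R̄_i)(R_m − R̄_m) = 165.3733  ⇒  Cov = 165.3733 / 5 = 33.0747
Σ(R_m − R̄_m)² = 118.9533  ⇒  Var(R_m) = 118.9533 / 5 = 23.7907
β = Cov / Var(R_m) = 33.0747 / 23.7907 = 1.3902
MRP = 14.41% − 5.40% = 9.01%
E(R) = R_f + β × MRP = 5.40% + 1.3902 × 9.01% = 17.93%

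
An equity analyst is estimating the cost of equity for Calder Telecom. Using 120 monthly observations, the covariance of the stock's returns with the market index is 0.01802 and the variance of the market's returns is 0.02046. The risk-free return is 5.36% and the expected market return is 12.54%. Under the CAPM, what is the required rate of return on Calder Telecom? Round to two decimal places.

11.68%

β = Cov(R_i, R_m) / Var(R_m) = 0.01802 / 0.02046 = 0.8807
MRP = 12.54% − 5.36% = 7.18%
E(R) = R_f + β × MRP = 5.36% + 0.8807 × 7.18% = 11.68%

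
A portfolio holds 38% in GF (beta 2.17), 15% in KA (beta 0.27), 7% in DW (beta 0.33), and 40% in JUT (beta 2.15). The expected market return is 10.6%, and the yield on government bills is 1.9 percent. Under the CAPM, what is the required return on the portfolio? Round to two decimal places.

17.11%

β_P = Σ w_i β_i = 0.38×2.17 + 0.15×0.27 + 0.07×0.33 + 0.40×2.15 = 1.7482
MRP = 10.6% − 1.9% = 8.70%
E(R_P) = R_f + β_P × MRP = 1.9% + 1.7482 × 8.7% = 17.11%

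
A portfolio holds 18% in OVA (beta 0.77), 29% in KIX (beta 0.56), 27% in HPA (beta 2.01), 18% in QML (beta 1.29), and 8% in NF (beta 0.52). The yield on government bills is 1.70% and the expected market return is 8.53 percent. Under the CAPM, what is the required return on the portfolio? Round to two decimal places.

9.33%

β_P = Σ w_i β_i = 0.18×0.77 + 0.29×0.56 + 0.27×2.01 + 0.18×1.29 + 0.08×0.52 = 1.1175
MRP = 8.53% − 1.70% = 6.83%
E(R_P) = R_f + β_P × MRP = 1.70% + 1.1175 × 6.83% = 9.33%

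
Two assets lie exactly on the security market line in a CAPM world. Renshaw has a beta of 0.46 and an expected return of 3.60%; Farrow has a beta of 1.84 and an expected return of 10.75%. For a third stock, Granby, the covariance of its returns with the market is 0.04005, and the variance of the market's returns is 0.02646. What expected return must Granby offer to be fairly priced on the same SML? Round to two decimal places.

MRP = (10.75% − 3.60%) / (1.84 − 0.46) = 5.1812%
R_f = 3.60% − 0.46 × 5.1812% = 1.2166%
β_Granby = Cov / Var(R_m) = 0.04005 / 0.02646 = 1.5136
E(R_Granby) = R_f + β × MRP = 1.2166% + 1.5136 × 5.1812% = 9.06%

9.06%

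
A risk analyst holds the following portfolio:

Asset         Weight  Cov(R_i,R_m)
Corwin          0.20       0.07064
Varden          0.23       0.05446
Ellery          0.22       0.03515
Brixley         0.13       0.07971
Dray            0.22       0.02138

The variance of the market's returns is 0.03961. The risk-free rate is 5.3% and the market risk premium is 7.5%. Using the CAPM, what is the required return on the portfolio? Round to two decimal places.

β_Corwin = 0.07064 / 0.03961 = 1.7834
β_Varden = 0.05446 / 0.03961 = 1.3749
β_Ellery = 0.03515 / 0.03961 = 0.8874
β_Brixley = 0.07971 / 0.03961 = 2.0124
β_Dray = 0.02138 / 0.03961 = 0.5398
β_P = Σ w_i β_i = 0.20×1.7834 + 0.23×1.3749 + 0.22×0.8874 + 0.13×2.0124 + 0.22×0.5398 = 1.2485
E(R_P) = R_f + β_P × MRP = 5.3% + 1.2485 × 7.5% = 14.66%

14.66%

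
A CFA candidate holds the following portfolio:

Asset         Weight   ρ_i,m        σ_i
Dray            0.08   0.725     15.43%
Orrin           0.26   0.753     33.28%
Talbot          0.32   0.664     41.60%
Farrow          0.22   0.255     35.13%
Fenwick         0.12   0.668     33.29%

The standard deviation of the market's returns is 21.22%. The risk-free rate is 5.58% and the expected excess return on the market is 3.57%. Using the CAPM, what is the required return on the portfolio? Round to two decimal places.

9.09%

β_Dray = 0.725 × 15.43% / 21.22% = 0.5272
β_Orrin = 0.753 × 33.28% / 21.22% = 1.1810
β_Talbot = 0.664 × 41.60% / 21.22% = 1.3017
β_Farrow = 0.255 × 35.13% / 21.22% = 0.4222
β_Fenwick = 0.668 × 33.29% / 21.22% = 1.0480
β_P = Σ w_i β_i = 0.08×0.5272 + 0.26×1.1810 + 0.32×1.3017 + 0.22×0.4222 + 0.12×1.0480 = 0.9844
E(R_P) = R_f + β_P × MRP = 5.58% + 0.9844 × 3.57% = 9.09%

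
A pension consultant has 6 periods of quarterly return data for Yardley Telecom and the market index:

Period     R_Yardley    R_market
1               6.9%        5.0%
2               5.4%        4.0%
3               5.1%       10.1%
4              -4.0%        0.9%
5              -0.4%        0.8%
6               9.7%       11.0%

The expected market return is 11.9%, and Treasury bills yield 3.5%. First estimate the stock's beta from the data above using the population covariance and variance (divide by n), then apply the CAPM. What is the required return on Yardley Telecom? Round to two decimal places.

Mean R_i = (6.9 + 5.4 + 5.1 − 4.0 − 0.4 + 9.7) / 6 = 3.7833%
Mean R_m = (5.0 + 4.0 + 10.1 + 0.9 + 0.8 + 11.0) / 6 = 5.3000%
Σ(R_i − R̄_i)(R_m − R̄_m) = 90.0800  ⇒  Cov = 90.0800 / 6 = 15.0133
Σ(R_m − R̄_m)² = 96.9200  ⇒  Var(R_m) = 96.9200 / 6 = 16.1533
β = Cov / Var(R_m) = 15.0133 / 16.1533 = 0.9294
MRP = 11.9% − 3.5% = 8.40%
E(R) = R_f + β × MRP = 3.5% + 0.9294 × 8.4% = 11.31%

11.31%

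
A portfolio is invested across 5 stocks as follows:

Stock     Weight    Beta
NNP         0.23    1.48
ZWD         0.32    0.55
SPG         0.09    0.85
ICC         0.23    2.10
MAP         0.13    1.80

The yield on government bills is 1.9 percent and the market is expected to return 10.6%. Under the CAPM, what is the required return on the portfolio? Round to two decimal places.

β_P = Σ w_i β_i = 0.23×1.48 + 0.32×0.55 + 0.09×0.85 + 0.23×2.10 + 0.13×1.80 = 1.3099
MRP = 10.6% − 1.9% = 8.70%
E(R_P) = R_f + β_P × MRP = 1.9% + 1.3099 × 8.7% = 13.30%

13.30%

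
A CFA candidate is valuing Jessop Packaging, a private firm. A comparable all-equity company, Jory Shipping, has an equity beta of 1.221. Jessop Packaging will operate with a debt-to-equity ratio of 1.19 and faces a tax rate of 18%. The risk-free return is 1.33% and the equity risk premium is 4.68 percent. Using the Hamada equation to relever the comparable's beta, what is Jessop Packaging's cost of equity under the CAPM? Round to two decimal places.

β_L = β_U × [1 + (1 − t)(D/E)] = 1.221 × [1 + (1 − 0.18) × 1.19]
    = 1.221 × [1 + 0.82 × 1.19] = 1.221 × 1.9758 = 2.4125
E(R) = R_f + β_L × MRP = 1.33% + 2.4125 × 4.68% = 12.62%

12.62%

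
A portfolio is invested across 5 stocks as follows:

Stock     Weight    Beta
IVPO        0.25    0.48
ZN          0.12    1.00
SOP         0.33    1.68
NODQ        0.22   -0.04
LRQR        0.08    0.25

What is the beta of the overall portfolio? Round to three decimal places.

0.806

β_P = Σ w_i β_i = 0.25×0.48 + 0.12×1.00 + 0.33×1.68 + 0.22×-0.04 + 0.08×0.25 = 0.8056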